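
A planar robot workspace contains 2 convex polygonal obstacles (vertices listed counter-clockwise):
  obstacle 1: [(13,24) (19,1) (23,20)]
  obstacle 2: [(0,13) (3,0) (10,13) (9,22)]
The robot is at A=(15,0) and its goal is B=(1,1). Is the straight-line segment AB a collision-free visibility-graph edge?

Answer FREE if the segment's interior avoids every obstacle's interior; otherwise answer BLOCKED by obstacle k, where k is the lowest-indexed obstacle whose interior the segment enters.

BLOCKED by obstacle 2

Obstacle 1 [(13,24) (19,1) (23,20)]:
  edge (13,24)–(19,1): clear
  edge (19,1)–(23,20): clear
  edge (23,20)–(13,24): clear
  midpoint (8,1/2) outside
  → clear
Obstacle 2 [(0,13) (3,0) (10,13) (9,22)]:
  edge (0,13)–(3,0): crosses AB
  edge (3,0)–(10,13): crosses AB
  edge (10,13)–(9,22): clear
  edge (9,22)–(0,13): clear
  → BLOCKED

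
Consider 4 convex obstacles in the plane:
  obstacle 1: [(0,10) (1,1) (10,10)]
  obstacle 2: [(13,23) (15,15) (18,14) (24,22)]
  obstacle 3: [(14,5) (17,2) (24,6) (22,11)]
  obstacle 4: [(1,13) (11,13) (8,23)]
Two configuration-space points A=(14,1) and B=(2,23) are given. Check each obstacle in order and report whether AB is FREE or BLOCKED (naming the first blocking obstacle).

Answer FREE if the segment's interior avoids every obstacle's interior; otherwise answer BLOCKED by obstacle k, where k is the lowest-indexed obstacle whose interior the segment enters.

BLOCKED by obstacle 1

Obstacle 1 [(0,10) (1,1) (10,10)]:
  edge (0,10)–(1,1): clear
  edge (1,1)–(10,10): crosses AB
  edge (10,10)–(0,10): crosses AB
  → BLOCKED
Obstacle 2 [(13,23) (15,15) (18,14) (24,22)]:
  edge (13,23)–(15,15): clear
  edge (15,15)–(18,14): clear
  edge (18,14)–(24,22): clear
  edge (24,22)–(13,23): clear
  midpoint (8,12) outside
  → clear
Obstacle 3 [(14,5) (17,2) (24,6) (22,11)]:
  edge (14,5)–(17,2): clear
  edge (17,2)–(24,6): clear
  edge (24,6)–(22,11): clear
  edge (22,11)–(14,5): clear
  midpoint (8,12) outside
  → clear
Obstacle 4 [(1,13) (11,13) (8,23)]:
  edge (1,13)–(11,13): crosses AB
  edge (11,13)–(8,23): clear
  edge (8,23)–(1,13): crosses AB
  → BLOCKED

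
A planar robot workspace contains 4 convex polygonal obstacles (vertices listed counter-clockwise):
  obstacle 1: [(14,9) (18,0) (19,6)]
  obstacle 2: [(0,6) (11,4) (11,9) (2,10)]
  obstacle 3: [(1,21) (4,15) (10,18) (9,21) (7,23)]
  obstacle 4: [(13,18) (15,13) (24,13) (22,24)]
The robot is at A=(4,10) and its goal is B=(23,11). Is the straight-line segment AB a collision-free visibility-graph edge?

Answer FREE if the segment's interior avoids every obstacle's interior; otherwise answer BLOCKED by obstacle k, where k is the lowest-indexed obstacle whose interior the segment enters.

FREE

Obstacle 1 [(14,9) (18,0) (19,6)]:
  edge (14,9)–(18,0): clear
  edge (18,0)–(19,6): clear
  edge (19,6)–(14,9): clear
  midpoint (27/2,21/2) outside
  → clear
Obstacle 2 [(0,6) (11,4) (11,9) (2,10)]:
  edge (0,6)–(11,4): clear
  edge (11,4)–(11,9): clear
  edge (11,9)–(2,10): clear
  edge (2,10)–(0,6): clear
  midpoint (27/2,21/2) outside
  → clear
Obstacle 3 [(1,21) (4,15) (10,18) (9,21) (7,23)]:
  edge (1,21)–(4,15): clear
  edge (4,15)–(10,18): clear
  edge (10,18)–(9,21): clear
  edge (9,21)–(7,23): clear
  edge (7,23)–(1,21): clear
  midpoint (27/2,21/2) outside
  → clear
Obstacle 4 [(13,18) (15,13) (24,13) (22,24)]:
  edge (13,18)–(15,13): clear
  edge (15,13)–(24,13): clear
  edge (24,13)–(22,24): clear
  edge (22,24)–(13,18): clear
  midpoint (27/2,21/2) outside
  → clear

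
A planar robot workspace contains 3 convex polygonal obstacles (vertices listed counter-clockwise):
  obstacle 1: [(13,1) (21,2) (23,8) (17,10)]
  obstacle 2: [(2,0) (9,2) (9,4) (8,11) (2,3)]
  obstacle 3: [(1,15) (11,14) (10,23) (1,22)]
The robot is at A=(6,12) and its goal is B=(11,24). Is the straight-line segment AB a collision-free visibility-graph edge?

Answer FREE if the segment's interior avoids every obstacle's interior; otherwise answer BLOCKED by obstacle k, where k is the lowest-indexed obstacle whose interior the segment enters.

BLOCKED by obstacle 3

Obstacle 1 [(13,1) (21,2) (23,8) (17,10)]:
  edge (13,1)–(21,2): clear
  edge (21,2)–(23,8): clear
  edge (23,8)–(17,10): clear
  edge (17,10)–(13,1): clear
  midpoint (17/2,18) outside
  → clear
Obstacle 2 [(2,0) (9,2) (9,4) (8,11) (2,3)]:
  edge (2,0)–(9,2): clear
  edge (9,2)–(9,4): clear
  edge (9,4)–(8,11): clear
  edge (8,11)–(2,3): clear
  edge (2,3)–(2,0): clear
  midpoint (17/2,18) outside
  → clear
Obstacle 3 [(1,15) (11,14) (10,23) (1,22)]:
  edge (1,15)–(11,14): crosses AB
  edge (11,14)–(10,23): crosses AB
  edge (10,23)–(1,22): clear
  edge (1,22)–(1,15): clear
  → BLOCKED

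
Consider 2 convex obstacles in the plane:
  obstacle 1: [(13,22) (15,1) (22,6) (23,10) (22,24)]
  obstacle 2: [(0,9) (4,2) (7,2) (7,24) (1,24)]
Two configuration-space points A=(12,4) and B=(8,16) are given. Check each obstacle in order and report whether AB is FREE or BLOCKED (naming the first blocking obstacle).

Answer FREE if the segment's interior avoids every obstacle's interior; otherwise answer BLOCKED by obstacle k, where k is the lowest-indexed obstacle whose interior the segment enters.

Obstacle 1 [(13,22) (15,1) (22,6) (23,10) (22,24)]:
  edge (13,22)–(15,1): clear
  edge (15,1)–(22,6): clear
  edge (22,6)–(23,10): clear
  edge (23,10)–(22,24): clear
  edge (22,24)–(13,22): clear
  midpoint (10,10) outside
  → clear
Obstacle 2 [(0,9) (4,2) (7,2) (7,24) (1,24)]:
  edge (0,9)–(4,2): clear
  edge (4,2)–(7,2): clear
  edge (7,2)–(7,24): clear
  edge (7,24)–(1,24): clear
  edge (1,24)–(0,9): clear
  midpoint (10,10) outside
  → clear

FREE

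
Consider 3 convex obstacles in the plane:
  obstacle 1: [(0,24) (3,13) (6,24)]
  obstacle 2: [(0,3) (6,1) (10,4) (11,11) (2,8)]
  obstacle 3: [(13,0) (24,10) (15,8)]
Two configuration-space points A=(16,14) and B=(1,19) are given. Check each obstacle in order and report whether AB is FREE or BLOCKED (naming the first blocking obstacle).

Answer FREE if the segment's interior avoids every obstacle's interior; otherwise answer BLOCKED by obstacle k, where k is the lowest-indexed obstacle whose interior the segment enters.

Obstacle 1 [(0,24) (3,13) (6,24)]:
  edge (0,24)–(3,13): crosses AB
  edge (3,13)–(6,24): crosses AB
  edge (6,24)–(0,24): clear
  → BLOCKED
Obstacle 2 [(0,3) (6,1) (10,4) (11,11) (2,8)]:
  edge (0,3)–(6,1): clear
  edge (6,1)–(10,4): clear
  edge (10,4)–(11,11): clear
  edge (11,11)–(2,8): clear
  edge (2,8)–(0,3): clear
  midpoint (17/2,33/2) outside
  → clear
Obstacle 3 [(13,0) (24,10) (15,8)]:
  edge (13,0)–(24,10): clear
  edge (24,10)–(15,8): clear
  edge (15,8)–(13,0): clear
  midpoint (17/2,33/2) outside
  → clear

BLOCKED by obstacle 1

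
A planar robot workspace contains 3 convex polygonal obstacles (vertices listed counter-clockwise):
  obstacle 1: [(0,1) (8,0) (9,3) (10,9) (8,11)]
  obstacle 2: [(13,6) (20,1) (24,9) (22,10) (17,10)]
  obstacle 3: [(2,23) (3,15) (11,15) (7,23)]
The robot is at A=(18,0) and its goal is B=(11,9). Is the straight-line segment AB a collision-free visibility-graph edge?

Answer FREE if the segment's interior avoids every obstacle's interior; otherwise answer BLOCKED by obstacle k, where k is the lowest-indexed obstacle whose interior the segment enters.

Obstacle 1 [(0,1) (8,0) (9,3) (10,9) (8,11)]:
  edge (0,1)–(8,0): clear
  edge (8,0)–(9,3): clear
  edge (9,3)–(10,9): clear
  edge (10,9)–(8,11): clear
  edge (8,11)–(0,1): clear
  midpoint (29/2,9/2) outside
  → clear
Obstacle 2 [(13,6) (20,1) (24,9) (22,10) (17,10)]:
  edge (13,6)–(20,1): crosses AB
  edge (20,1)–(24,9): clear
  edge (24,9)–(22,10): clear
  edge (22,10)–(17,10): clear
  edge (17,10)–(13,6): crosses AB
  → BLOCKED
Obstacle 3 [(2,23) (3,15) (11,15) (7,23)]:
  edge (2,23)–(3,15): clear
  edge (3,15)–(11,15): clear
  edge (11,15)–(7,23): clear
  edge (7,23)–(2,23): clear
  midpoint (29/2,9/2) outside
  → clear

BLOCKED by obstacle 2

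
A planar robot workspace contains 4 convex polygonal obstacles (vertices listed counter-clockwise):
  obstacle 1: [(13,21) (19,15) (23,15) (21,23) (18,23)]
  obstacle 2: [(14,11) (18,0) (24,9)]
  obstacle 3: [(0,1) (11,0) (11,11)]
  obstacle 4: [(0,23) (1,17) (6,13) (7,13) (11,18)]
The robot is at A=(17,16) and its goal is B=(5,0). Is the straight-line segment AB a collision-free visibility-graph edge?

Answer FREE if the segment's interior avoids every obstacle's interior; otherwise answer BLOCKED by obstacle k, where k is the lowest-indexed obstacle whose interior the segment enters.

Obstacle 1 [(13,21) (19,15) (23,15) (21,23) (18,23)]:
  edge (13,21)–(19,15): clear
  edge (19,15)–(23,15): clear
  edge (23,15)–(21,23): clear
  edge (21,23)–(18,23): clear
  edge (18,23)–(13,21): clear
  midpoint (11,8) outside
  → clear
Obstacle 2 [(14,11) (18,0) (24,9)]:
  edge (14,11)–(18,0): clear
  edge (18,0)–(24,9): clear
  edge (24,9)–(14,11): clear
  midpoint (11,8) outside
  → clear
Obstacle 3 [(0,1) (11,0) (11,11)]:
  edge (0,1)–(11,0): crosses AB
  edge (11,0)–(11,11): crosses AB
  edge (11,11)–(0,1): clear
  → BLOCKED
Obstacle 4 [(0,23) (1,17) (6,13) (7,13) (11,18)]:
  edge (0,23)–(1,17): clear
  edge (1,17)–(6,13): clear
  edge (6,13)–(7,13): clear
  edge (7,13)–(11,18): clear
  edge (11,18)–(0,23): clear
  midpoint (11,8) outside
  → clear

BLOCKED by obstacle 3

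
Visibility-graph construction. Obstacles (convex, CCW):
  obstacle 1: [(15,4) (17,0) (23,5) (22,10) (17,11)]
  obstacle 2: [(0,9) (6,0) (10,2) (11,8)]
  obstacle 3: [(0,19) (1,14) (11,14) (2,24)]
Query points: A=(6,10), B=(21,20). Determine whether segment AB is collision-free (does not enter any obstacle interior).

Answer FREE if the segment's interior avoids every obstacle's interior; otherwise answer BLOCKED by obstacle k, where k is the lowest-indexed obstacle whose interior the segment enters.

Obstacle 1 [(15,4) (17,0) (23,5) (22,10) (17,11)]:
  edge (15,4)–(17,0): clear
  edge (17,0)–(23,5): clear
  edge (23,5)–(22,10): clear
  edge (22,10)–(17,11): clear
  edge (17,11)–(15,4): clear
  midpoint (27/2,15) outside
  → clear
Obstacle 2 [(0,9) (6,0) (10,2) (11,8)]:
  edge (0,9)–(6,0): clear
  edge (6,0)–(10,2): clear
  edge (10,2)–(11,8): clear
  edge (11,8)–(0,9): clear
  midpoint (27/2,15) outside
  → clear
Obstacle 3 [(0,19) (1,14) (11,14) (2,24)]:
  edge (0,19)–(1,14): clear
  edge (1,14)–(11,14): clear
  edge (11,14)–(2,24): clear
  edge (2,24)–(0,19): clear
  midpoint (27/2,15) outside
  → clear

FREE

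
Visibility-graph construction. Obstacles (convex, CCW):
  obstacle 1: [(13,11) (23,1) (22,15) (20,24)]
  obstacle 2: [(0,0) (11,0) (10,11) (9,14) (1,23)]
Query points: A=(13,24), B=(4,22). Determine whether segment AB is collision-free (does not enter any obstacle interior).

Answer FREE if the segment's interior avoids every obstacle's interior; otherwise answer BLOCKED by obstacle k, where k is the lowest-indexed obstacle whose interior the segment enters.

Obstacle 1 [(13,11) (23,1) (22,15) (20,24)]:
  edge (13,11)–(23,1): clear
  edge (23,1)–(22,15): clear
  edge (22,15)–(20,24): clear
  edge (20,24)–(13,11): clear
  midpoint (17/2,23) outside
  → clear
Obstacle 2 [(0,0) (11,0) (10,11) (9,14) (1,23)]:
  edge (0,0)–(11,0): clear
  edge (11,0)–(10,11): clear
  edge (10,11)–(9,14): clear
  edge (9,14)–(1,23): clear
  edge (1,23)–(0,0): clear
  midpoint (17/2,23) outside
  → clear

FREE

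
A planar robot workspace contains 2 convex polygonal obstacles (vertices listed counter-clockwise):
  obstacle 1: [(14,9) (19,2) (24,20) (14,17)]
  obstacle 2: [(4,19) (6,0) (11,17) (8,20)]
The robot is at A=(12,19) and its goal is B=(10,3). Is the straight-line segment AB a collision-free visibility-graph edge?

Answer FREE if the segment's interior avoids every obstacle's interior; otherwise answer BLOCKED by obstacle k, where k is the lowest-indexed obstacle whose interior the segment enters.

FREE

Obstacle 1 [(14,9) (19,2) (24,20) (14,17)]:
  edge (14,9)–(19,2): clear
  edge (19,2)–(24,20): clear
  edge (24,20)–(14,17): clear
  edge (14,17)–(14,9): clear
  midpoint (11,11) outside
  → clear
Obstacle 2 [(4,19) (6,0) (11,17) (8,20)]:
  edge (4,19)–(6,0): clear
  edge (6,0)–(11,17): clear
  edge (11,17)–(8,20): clear
  edge (8,20)–(4,19): clear
  midpoint (11,11) outside
  → clear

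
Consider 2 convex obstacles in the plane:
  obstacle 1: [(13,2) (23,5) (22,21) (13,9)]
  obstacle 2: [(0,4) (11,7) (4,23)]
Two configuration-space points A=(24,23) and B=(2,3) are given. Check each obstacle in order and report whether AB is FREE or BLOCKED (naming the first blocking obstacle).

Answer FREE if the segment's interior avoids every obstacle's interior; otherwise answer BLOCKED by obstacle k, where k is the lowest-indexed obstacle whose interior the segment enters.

BLOCKED by obstacle 2

Obstacle 1 [(13,2) (23,5) (22,21) (13,9)]:
  edge (13,2)–(23,5): clear
  edge (23,5)–(22,21): clear
  edge (22,21)–(13,9): clear
  edge (13,9)–(13,2): clear
  midpoint (13,13) outside
  → clear
Obstacle 2 [(0,4) (11,7) (4,23)]:
  edge (0,4)–(11,7): crosses AB
  edge (11,7)–(4,23): crosses AB
  edge (4,23)–(0,4): clear
  → BLOCKED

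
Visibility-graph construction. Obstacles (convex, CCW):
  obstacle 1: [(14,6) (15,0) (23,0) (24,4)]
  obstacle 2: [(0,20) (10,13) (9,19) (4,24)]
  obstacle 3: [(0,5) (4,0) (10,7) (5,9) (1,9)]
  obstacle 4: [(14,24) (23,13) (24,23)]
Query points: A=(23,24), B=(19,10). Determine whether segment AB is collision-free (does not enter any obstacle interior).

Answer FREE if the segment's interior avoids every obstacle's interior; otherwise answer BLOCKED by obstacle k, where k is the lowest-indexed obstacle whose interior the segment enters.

BLOCKED by obstacle 4

Obstacle 1 [(14,6) (15,0) (23,0) (24,4)]:
  edge (14,6)–(15,0): clear
  edge (15,0)–(23,0): clear
  edge (23,0)–(24,4): clear
  edge (24,4)–(14,6): clear
  midpoint (21,17) outside
  → clear
Obstacle 2 [(0,20) (10,13) (9,19) (4,24)]:
  edge (0,20)–(10,13): clear
  edge (10,13)–(9,19): clear
  edge (9,19)–(4,24): clear
  edge (4,24)–(0,20): clear
  midpoint (21,17) outside
  → clear
Obstacle 3 [(0,5) (4,0) (10,7) (5,9) (1,9)]:
  edge (0,5)–(4,0): clear
  edge (4,0)–(10,7): clear
  edge (10,7)–(5,9): clear
  edge (5,9)–(1,9): clear
  edge (1,9)–(0,5): clear
  midpoint (21,17) outside
  → clear
Obstacle 4 [(14,24) (23,13) (24,23)]:
  edge (14,24)–(23,13): crosses AB
  edge (23,13)–(24,23): clear
  edge (24,23)–(14,24): crosses AB
  → BLOCKED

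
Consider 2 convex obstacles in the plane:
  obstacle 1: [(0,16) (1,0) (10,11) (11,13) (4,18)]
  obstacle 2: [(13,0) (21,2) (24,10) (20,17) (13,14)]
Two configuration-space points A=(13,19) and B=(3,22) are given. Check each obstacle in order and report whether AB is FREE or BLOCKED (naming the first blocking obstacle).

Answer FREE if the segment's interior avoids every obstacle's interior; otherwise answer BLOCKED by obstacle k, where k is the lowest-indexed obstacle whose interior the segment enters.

FREE

Obstacle 1 [(0,16) (1,0) (10,11) (11,13) (4,18)]:
  edge (0,16)–(1,0): clear
  edge (1,0)–(10,11): clear
  edge (10,11)–(11,13): clear
  edge (11,13)–(4,18): clear
  edge (4,18)–(0,16): clear
  midpoint (8,41/2) outside
  → clear
Obstacle 2 [(13,0) (21,2) (24,10) (20,17) (13,14)]:
  edge (13,0)–(21,2): clear
  edge (21,2)–(24,10): clear
  edge (24,10)–(20,17): clear
  edge (20,17)–(13,14): clear
  edge (13,14)–(13,0): clear
  midpoint (8,41/2) outside
  → clear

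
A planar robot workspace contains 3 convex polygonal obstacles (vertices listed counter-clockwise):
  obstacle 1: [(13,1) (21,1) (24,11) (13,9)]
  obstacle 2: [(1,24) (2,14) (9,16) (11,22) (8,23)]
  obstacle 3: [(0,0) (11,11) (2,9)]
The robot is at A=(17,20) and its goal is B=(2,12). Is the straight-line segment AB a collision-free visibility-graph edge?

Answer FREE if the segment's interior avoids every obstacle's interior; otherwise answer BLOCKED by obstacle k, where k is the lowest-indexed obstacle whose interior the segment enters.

Obstacle 1 [(13,1) (21,1) (24,11) (13,9)]:
  edge (13,1)–(21,1): clear
  edge (21,1)–(24,11): clear
  edge (24,11)–(13,9): clear
  edge (13,9)–(13,1): clear
  midpoint (19/2,16) outside
  → clear
Obstacle 2 [(1,24) (2,14) (9,16) (11,22) (8,23)]:
  edge (1,24)–(2,14): clear
  edge (2,14)–(9,16): clear
  edge (9,16)–(11,22): clear
  edge (11,22)–(8,23): clear
  edge (8,23)–(1,24): clear
  midpoint (19/2,16) outside
  → clear
Obstacle 3 [(0,0) (11,11) (2,9)]:
  edge (0,0)–(11,11): clear
  edge (11,11)–(2,9): clear
  edge (2,9)–(0,0): clear
  midpoint (19/2,16) outside
  → clear

FREE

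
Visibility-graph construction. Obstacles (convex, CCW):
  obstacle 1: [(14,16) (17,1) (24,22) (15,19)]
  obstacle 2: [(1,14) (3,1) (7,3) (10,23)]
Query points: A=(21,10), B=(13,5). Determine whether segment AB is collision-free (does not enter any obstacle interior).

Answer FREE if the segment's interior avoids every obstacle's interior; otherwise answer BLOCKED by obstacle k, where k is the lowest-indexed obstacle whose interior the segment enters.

Obstacle 1 [(14,16) (17,1) (24,22) (15,19)]:
  edge (14,16)–(17,1): crosses AB
  edge (17,1)–(24,22): crosses AB
  edge (24,22)–(15,19): clear
  edge (15,19)–(14,16): clear
  → BLOCKED
Obstacle 2 [(1,14) (3,1) (7,3) (10,23)]:
  edge (1,14)–(3,1): clear
  edge (3,1)–(7,3): clear
  edge (7,3)–(10,23): clear
  edge (10,23)–(1,14): clear
  midpoint (17,15/2) outside
  → clear

BLOCKED by obstacle 1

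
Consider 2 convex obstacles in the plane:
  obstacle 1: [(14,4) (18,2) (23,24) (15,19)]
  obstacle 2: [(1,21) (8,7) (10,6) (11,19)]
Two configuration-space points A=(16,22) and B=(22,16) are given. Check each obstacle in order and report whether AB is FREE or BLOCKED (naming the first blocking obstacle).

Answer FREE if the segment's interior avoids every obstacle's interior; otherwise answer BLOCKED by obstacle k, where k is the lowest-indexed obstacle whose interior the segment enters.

Obstacle 1 [(14,4) (18,2) (23,24) (15,19)]:
  edge (14,4)–(18,2): clear
  edge (18,2)–(23,24): crosses AB
  edge (23,24)–(15,19): crosses AB
  edge (15,19)–(14,4): clear
  → BLOCKED
Obstacle 2 [(1,21) (8,7) (10,6) (11,19)]:
  edge (1,21)–(8,7): clear
  edge (8,7)–(10,6): clear
  edge (10,6)–(11,19): clear
  edge (11,19)–(1,21): clear
  midpoint (19,19) outside
  → clear

BLOCKED by obstacle 1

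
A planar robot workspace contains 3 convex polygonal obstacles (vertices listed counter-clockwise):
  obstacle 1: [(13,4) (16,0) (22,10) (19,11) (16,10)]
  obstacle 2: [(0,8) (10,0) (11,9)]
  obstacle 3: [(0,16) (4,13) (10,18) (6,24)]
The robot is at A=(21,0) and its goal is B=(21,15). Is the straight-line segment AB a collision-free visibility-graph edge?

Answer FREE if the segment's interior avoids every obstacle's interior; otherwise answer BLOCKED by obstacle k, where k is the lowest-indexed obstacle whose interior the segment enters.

BLOCKED by obstacle 1

Obstacle 1 [(13,4) (16,0) (22,10) (19,11) (16,10)]:
  edge (13,4)–(16,0): clear
  edge (16,0)–(22,10): crosses AB
  edge (22,10)–(19,11): crosses AB
  edge (19,11)–(16,10): clear
  edge (16,10)–(13,4): clear
  → BLOCKED
Obstacle 2 [(0,8) (10,0) (11,9)]:
  edge (0,8)–(10,0): clear
  edge (10,0)–(11,9): clear
  edge (11,9)–(0,8): clear
  midpoint (21,15/2) outside
  → clear
Obstacle 3 [(0,16) (4,13) (10,18) (6,24)]:
  edge (0,16)–(4,13): clear
  edge (4,13)–(10,18): clear
  edge (10,18)–(6,24): clear
  edge (6,24)–(0,16): clear
  midpoint (21,15/2) outside
  → clear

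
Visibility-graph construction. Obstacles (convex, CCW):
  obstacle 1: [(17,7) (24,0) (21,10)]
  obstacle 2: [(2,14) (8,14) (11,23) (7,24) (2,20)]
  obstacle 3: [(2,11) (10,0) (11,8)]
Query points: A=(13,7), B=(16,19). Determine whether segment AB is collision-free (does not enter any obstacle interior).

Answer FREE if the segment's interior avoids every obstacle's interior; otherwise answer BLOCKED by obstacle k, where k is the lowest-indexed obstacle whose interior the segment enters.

Obstacle 1 [(17,7) (24,0) (21,10)]:
  edge (17,7)–(24,0): clear
  edge (24,0)–(21,10): clear
  edge (21,10)–(17,7): clear
  midpoint (29/2,13) outside
  → clear
Obstacle 2 [(2,14) (8,14) (11,23) (7,24) (2,20)]:
  edge (2,14)–(8,14): clear
  edge (8,14)–(11,23): clear
  edge (11,23)–(7,24): clear
  edge (7,24)–(2,20): clear
  edge (2,20)–(2,14): clear
  midpoint (29/2,13) outside
  → clear
Obstacle 3 [(2,11) (10,0) (11,8)]:
  edge (2,11)–(10,0): clear
  edge (10,0)–(11,8): clear
  edge (11,8)–(2,11): clear
  midpoint (29/2,13) outside
  → clear

FREE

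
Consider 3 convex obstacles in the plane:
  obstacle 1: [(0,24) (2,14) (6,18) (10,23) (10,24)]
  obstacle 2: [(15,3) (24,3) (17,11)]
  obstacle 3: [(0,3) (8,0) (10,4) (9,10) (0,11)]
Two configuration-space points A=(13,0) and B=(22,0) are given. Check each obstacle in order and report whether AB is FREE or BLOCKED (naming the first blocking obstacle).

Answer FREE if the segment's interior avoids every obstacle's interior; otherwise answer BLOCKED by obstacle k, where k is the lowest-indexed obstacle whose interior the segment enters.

Obstacle 1 [(0,24) (2,14) (6,18) (10,23) (10,24)]:
  edge (0,24)–(2,14): clear
  edge (2,14)–(6,18): clear
  edge (6,18)–(10,23): clear
  edge (10,23)–(10,24): clear
  edge (10,24)–(0,24): clear
  midpoint (35/2,0) outside
  → clear
Obstacle 2 [(15,3) (24,3) (17,11)]:
  edge (15,3)–(24,3): clear
  edge (24,3)–(17,11): clear
  edge (17,11)–(15,3): clear
  midpoint (35/2,0) outside
  → clear
Obstacle 3 [(0,3) (8,0) (10,4) (9,10) (0,11)]:
  edge (0,3)–(8,0): clear
  edge (8,0)–(10,4): clear
  edge (10,4)–(9,10): clear
  edge (9,10)–(0,11): clear
  edge (0,11)–(0,3): clear
  midpoint (35/2,0) outside
  → clear

FREE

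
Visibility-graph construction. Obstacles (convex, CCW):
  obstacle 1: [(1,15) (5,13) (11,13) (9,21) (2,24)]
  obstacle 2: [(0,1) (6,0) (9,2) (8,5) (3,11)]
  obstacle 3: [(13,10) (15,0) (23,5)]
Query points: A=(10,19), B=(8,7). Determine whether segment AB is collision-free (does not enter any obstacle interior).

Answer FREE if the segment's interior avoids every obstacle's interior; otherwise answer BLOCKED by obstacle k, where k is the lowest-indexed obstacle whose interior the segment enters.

Obstacle 1 [(1,15) (5,13) (11,13) (9,21) (2,24)]:
  edge (1,15)–(5,13): clear
  edge (5,13)–(11,13): crosses AB
  edge (11,13)–(9,21): crosses AB
  edge (9,21)–(2,24): clear
  edge (2,24)–(1,15): clear
  → BLOCKED
Obstacle 2 [(0,1) (6,0) (9,2) (8,5) (3,11)]:
  edge (0,1)–(6,0): clear
  edge (6,0)–(9,2): clear
  edge (9,2)–(8,5): clear
  edge (8,5)–(3,11): clear
  edge (3,11)–(0,1): clear
  midpoint (9,13) outside
  → clear
Obstacle 3 [(13,10) (15,0) (23,5)]:
  edge (13,10)–(15,0): clear
  edge (15,0)–(23,5): clear
  edge (23,5)–(13,10): clear
  midpoint (9,13) outside
  → clear

BLOCKED by obstacle 1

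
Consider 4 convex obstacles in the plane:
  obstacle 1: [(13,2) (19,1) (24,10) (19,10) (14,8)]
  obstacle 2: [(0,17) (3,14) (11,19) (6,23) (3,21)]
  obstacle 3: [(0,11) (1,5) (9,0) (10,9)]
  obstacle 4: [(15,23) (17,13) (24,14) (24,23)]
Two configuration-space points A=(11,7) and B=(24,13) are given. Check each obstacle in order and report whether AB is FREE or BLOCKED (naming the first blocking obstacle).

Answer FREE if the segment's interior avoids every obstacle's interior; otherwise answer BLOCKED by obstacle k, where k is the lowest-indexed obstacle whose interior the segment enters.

Obstacle 1 [(13,2) (19,1) (24,10) (19,10) (14,8)]:
  edge (13,2)–(19,1): clear
  edge (19,1)–(24,10): clear
  edge (24,10)–(19,10): clear
  edge (19,10)–(14,8): clear
  edge (14,8)–(13,2): clear
  midpoint (35/2,10) outside
  → clear
Obstacle 2 [(0,17) (3,14) (11,19) (6,23) (3,21)]:
  edge (0,17)–(3,14): clear
  edge (3,14)–(11,19): clear
  edge (11,19)–(6,23): clear
  edge (6,23)–(3,21): clear
  edge (3,21)–(0,17): clear
  midpoint (35/2,10) outside
  → clear
Obstacle 3 [(0,11) (1,5) (9,0) (10,9)]:
  edge (0,11)–(1,5): clear
  edge (1,5)–(9,0): clear
  edge (9,0)–(10,9): clear
  edge (10,9)–(0,11): clear
  midpoint (35/2,10) outside
  → clear
Obstacle 4 [(15,23) (17,13) (24,14) (24,23)]:
  edge (15,23)–(17,13): clear
  edge (17,13)–(24,14): clear
  edge (24,14)–(24,23): clear
  edge (24,23)–(15,23): clear
  midpoint (35/2,10) outside
  → clear

FREE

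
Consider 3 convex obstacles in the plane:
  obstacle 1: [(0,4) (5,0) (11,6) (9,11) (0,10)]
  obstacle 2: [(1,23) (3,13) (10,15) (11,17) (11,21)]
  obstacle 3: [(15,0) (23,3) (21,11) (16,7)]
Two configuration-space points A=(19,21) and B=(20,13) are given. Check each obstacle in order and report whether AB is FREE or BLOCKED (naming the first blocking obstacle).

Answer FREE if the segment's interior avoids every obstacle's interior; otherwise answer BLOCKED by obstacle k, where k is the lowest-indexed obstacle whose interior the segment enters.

Obstacle 1 [(0,4) (5,0) (11,6) (9,11) (0,10)]:
  edge (0,4)–(5,0): clear
  edge (5,0)–(11,6): clear
  edge (11,6)–(9,11): clear
  edge (9,11)–(0,10): clear
  edge (0,10)–(0,4): clear
  midpoint (39/2,17) outside
  → clear
Obstacle 2 [(1,23) (3,13) (10,15) (11,17) (11,21)]:
  edge (1,23)–(3,13): clear
  edge (3,13)–(10,15): clear
  edge (10,15)–(11,17): clear
  edge (11,17)–(11,21): clear
  edge (11,21)–(1,23): clear
  midpoint (39/2,17) outside
  → clear
Obstacle 3 [(15,0) (23,3) (21,11) (16,7)]:
  edge (15,0)–(23,3): clear
  edge (23,3)–(21,11): clear
  edge (21,11)–(16,7): clear
  edge (16,7)–(15,0): clear
  midpoint (39/2,17) outside
  → clear

FREE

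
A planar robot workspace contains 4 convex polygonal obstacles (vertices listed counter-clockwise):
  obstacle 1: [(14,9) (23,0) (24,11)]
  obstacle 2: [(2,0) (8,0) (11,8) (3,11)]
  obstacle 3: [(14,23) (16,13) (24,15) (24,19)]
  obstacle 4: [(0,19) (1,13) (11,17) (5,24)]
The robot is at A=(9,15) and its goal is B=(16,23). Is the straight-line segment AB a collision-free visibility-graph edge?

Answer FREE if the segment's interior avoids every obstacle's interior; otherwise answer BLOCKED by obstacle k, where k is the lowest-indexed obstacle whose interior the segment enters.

Obstacle 1 [(14,9) (23,0) (24,11)]:
  edge (14,9)–(23,0): clear
  edge (23,0)–(24,11): clear
  edge (24,11)–(14,9): clear
  midpoint (25/2,19) outside
  → clear
Obstacle 2 [(2,0) (8,0) (11,8) (3,11)]:
  edge (2,0)–(8,0): clear
  edge (8,0)–(11,8): clear
  edge (11,8)–(3,11): clear
  edge (3,11)–(2,0): clear
  midpoint (25/2,19) outside
  → clear
Obstacle 3 [(14,23) (16,13) (24,15) (24,19)]:
  edge (14,23)–(16,13): crosses AB
  edge (16,13)–(24,15): clear
  edge (24,15)–(24,19): clear
  edge (24,19)–(14,23): crosses AB
  → BLOCKED
Obstacle 4 [(0,19) (1,13) (11,17) (5,24)]:
  edge (0,19)–(1,13): clear
  edge (1,13)–(11,17): crosses AB
  edge (11,17)–(5,24): crosses AB
  edge (5,24)–(0,19): clear
  → BLOCKED

BLOCKED by obstacle 3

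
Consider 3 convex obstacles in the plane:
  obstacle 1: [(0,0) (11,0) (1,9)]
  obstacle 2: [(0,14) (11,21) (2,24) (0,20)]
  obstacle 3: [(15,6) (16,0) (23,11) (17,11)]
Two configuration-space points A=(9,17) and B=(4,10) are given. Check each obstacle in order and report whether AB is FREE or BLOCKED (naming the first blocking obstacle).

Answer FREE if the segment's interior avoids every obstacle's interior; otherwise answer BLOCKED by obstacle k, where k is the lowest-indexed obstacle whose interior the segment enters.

FREE

Obstacle 1 [(0,0) (11,0) (1,9)]:
  edge (0,0)–(11,0): clear
  edge (11,0)–(1,9): clear
  edge (1,9)–(0,0): clear
  midpoint (13/2,27/2) outside
  → clear
Obstacle 2 [(0,14) (11,21) (2,24) (0,20)]:
  edge (0,14)–(11,21): clear
  edge (11,21)–(2,24): clear
  edge (2,24)–(0,20): clear
  edge (0,20)–(0,14): clear
  midpoint (13/2,27/2) outside
  → clear
Obstacle 3 [(15,6) (16,0) (23,11) (17,11)]:
  edge (15,6)–(16,0): clear
  edge (16,0)–(23,11): clear
  edge (23,11)–(17,11): clear
  edge (17,11)–(15,6): clear
  midpoint (13/2,27/2) outside
  → clear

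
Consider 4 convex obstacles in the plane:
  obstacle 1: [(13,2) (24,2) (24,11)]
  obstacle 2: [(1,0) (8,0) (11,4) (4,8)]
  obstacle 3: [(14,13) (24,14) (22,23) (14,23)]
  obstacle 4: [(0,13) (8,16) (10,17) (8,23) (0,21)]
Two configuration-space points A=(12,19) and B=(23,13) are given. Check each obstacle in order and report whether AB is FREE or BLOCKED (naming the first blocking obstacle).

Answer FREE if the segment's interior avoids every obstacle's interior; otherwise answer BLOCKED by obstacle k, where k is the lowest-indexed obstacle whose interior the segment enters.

Obstacle 1 [(13,2) (24,2) (24,11)]:
  edge (13,2)–(24,2): clear
  edge (24,2)–(24,11): clear
  edge (24,11)–(13,2): clear
  midpoint (35/2,16) outside
  → clear
Obstacle 2 [(1,0) (8,0) (11,4) (4,8)]:
  edge (1,0)–(8,0): clear
  edge (8,0)–(11,4): clear
  edge (11,4)–(4,8): clear
  edge (4,8)–(1,0): clear
  midpoint (35/2,16) outside
  → clear
Obstacle 3 [(14,13) (24,14) (22,23) (14,23)]:
  edge (14,13)–(24,14): crosses AB
  edge (24,14)–(22,23): clear
  edge (22,23)–(14,23): clear
  edge (14,23)–(14,13): crosses AB
  → BLOCKED
Obstacle 4 [(0,13) (8,16) (10,17) (8,23) (0,21)]:
  edge (0,13)–(8,16): clear
  edge (8,16)–(10,17): clear
  edge (10,17)–(8,23): clear
  edge (8,23)–(0,21): clear
  edge (0,21)–(0,13): clear
  midpoint (35/2,16) outside
  → clear

BLOCKED by obstacle 3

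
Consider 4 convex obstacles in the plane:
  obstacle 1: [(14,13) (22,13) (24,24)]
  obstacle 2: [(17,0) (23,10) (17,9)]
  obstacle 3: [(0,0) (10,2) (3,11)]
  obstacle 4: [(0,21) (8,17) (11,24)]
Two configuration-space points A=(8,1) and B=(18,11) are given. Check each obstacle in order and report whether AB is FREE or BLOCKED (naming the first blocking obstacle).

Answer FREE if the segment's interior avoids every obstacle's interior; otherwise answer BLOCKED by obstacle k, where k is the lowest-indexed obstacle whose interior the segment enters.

Obstacle 1 [(14,13) (22,13) (24,24)]:
  edge (14,13)–(22,13): clear
  edge (22,13)–(24,24): clear
  edge (24,24)–(14,13): clear
  midpoint (13,6) outside
  → clear
Obstacle 2 [(17,0) (23,10) (17,9)]:
  edge (17,0)–(23,10): clear
  edge (23,10)–(17,9): clear
  edge (17,9)–(17,0): clear
  midpoint (13,6) outside
  → clear
Obstacle 3 [(0,0) (10,2) (3,11)]:
  edge (0,0)–(10,2): crosses AB
  edge (10,2)–(3,11): crosses AB
  edge (3,11)–(0,0): clear
  → BLOCKED
Obstacle 4 [(0,21) (8,17) (11,24)]:
  edge (0,21)–(8,17): clear
  edge (8,17)–(11,24): clear
  edge (11,24)–(0,21): clear
  midpoint (13,6) outside
  → clear

BLOCKED by obstacle 3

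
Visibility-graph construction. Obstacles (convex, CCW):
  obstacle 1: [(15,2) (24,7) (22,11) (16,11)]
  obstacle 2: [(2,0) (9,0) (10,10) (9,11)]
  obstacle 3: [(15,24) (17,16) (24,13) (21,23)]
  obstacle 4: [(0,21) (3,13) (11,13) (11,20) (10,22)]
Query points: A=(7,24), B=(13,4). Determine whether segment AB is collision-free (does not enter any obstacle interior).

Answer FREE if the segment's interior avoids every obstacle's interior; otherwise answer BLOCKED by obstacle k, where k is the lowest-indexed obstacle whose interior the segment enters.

Obstacle 1 [(15,2) (24,7) (22,11) (16,11)]:
  edge (15,2)–(24,7): clear
  edge (24,7)–(22,11): clear
  edge (22,11)–(16,11): clear
  edge (16,11)–(15,2): clear
  midpoint (10,14) outside
  → clear
Obstacle 2 [(2,0) (9,0) (10,10) (9,11)]:
  edge (2,0)–(9,0): clear
  edge (9,0)–(10,10): clear
  edge (10,10)–(9,11): clear
  edge (9,11)–(2,0): clear
  midpoint (10,14) outside
  → clear
Obstacle 3 [(15,24) (17,16) (24,13) (21,23)]:
  edge (15,24)–(17,16): clear
  edge (17,16)–(24,13): clear
  edge (24,13)–(21,23): clear
  edge (21,23)–(15,24): clear
  midpoint (10,14) outside
  → clear
Obstacle 4 [(0,21) (3,13) (11,13) (11,20) (10,22)]:
  edge (0,21)–(3,13): clear
  edge (3,13)–(11,13): crosses AB
  edge (11,13)–(11,20): clear
  edge (11,20)–(10,22): clear
  edge (10,22)–(0,21): crosses AB
  → BLOCKED

BLOCKED by obstacle 4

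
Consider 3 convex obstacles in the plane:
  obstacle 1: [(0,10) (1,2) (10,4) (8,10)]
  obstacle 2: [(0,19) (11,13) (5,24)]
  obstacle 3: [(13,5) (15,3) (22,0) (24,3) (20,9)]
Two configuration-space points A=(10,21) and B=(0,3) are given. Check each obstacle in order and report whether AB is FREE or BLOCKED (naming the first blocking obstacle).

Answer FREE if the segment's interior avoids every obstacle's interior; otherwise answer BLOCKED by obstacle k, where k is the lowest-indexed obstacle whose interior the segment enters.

BLOCKED by obstacle 1

Obstacle 1 [(0,10) (1,2) (10,4) (8,10)]:
  edge (0,10)–(1,2): crosses AB
  edge (1,2)–(10,4): clear
  edge (10,4)–(8,10): clear
  edge (8,10)–(0,10): crosses AB
  → BLOCKED
Obstacle 2 [(0,19) (11,13) (5,24)]:
  edge (0,19)–(11,13): crosses AB
  edge (11,13)–(5,24): crosses AB
  edge (5,24)–(0,19): clear
  → BLOCKED
Obstacle 3 [(13,5) (15,3) (22,0) (24,3) (20,9)]:
  edge (13,5)–(15,3): clear
  edge (15,3)–(22,0): clear
  edge (22,0)–(24,3): clear
  edge (24,3)–(20,9): clear
  edge (20,9)–(13,5): clear
  midpoint (5,12) outside
  → clear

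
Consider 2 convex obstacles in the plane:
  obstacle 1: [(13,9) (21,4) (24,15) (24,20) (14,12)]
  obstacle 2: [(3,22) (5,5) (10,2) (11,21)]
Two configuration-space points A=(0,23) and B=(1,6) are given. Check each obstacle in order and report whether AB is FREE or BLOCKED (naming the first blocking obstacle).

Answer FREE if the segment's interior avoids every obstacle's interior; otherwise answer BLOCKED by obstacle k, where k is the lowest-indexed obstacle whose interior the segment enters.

FREE

Obstacle 1 [(13,9) (21,4) (24,15) (24,20) (14,12)]:
  edge (13,9)–(21,4): clear
  edge (21,4)–(24,15): clear
  edge (24,15)–(24,20): clear
  edge (24,20)–(14,12): clear
  edge (14,12)–(13,9): clear
  midpoint (1/2,29/2) outside
  → clear
Obstacle 2 [(3,22) (5,5) (10,2) (11,21)]:
  edge (3,22)–(5,5): clear
  edge (5,5)–(10,2): clear
  edge (10,2)–(11,21): clear
  edge (11,21)–(3,22): clear
  midpoint (1/2,29/2) outside
  → clear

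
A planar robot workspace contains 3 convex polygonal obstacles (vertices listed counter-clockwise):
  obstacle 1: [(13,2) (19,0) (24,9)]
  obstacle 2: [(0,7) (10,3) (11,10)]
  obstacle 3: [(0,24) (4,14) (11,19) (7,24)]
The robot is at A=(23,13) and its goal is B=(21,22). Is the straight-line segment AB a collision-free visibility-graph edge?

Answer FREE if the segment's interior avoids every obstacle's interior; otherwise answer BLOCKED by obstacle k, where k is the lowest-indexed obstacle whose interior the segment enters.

FREE

Obstacle 1 [(13,2) (19,0) (24,9)]:
  edge (13,2)–(19,0): clear
  edge (19,0)–(24,9): clear
  edge (24,9)–(13,2): clear
  midpoint (22,35/2) outside
  → clear
Obstacle 2 [(0,7) (10,3) (11,10)]:
  edge (0,7)–(10,3): clear
  edge (10,3)–(11,10): clear
  edge (11,10)–(0,7): clear
  midpoint (22,35/2) outside
  → clear
Obstacle 3 [(0,24) (4,14) (11,19) (7,24)]:
  edge (0,24)–(4,14): clear
  edge (4,14)–(11,19): clear
  edge (11,19)–(7,24): clear
  edge (7,24)–(0,24): clear
  midpoint (22,35/2) outside
  → clear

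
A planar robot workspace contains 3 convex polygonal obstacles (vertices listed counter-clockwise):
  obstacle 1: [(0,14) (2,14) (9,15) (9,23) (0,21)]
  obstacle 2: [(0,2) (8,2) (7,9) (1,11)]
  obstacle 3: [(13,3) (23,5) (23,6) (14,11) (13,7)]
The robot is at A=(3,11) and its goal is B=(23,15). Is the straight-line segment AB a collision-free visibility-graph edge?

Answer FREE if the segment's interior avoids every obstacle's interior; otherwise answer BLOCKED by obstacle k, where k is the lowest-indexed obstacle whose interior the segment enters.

Obstacle 1 [(0,14) (2,14) (9,15) (9,23) (0,21)]:
  edge (0,14)–(2,14): clear
  edge (2,14)–(9,15): clear
  edge (9,15)–(9,23): clear
  edge (9,23)–(0,21): clear
  edge (0,21)–(0,14): clear
  midpoint (13,13) outside
  → clear
Obstacle 2 [(0,2) (8,2) (7,9) (1,11)]:
  edge (0,2)–(8,2): clear
  edge (8,2)–(7,9): clear
  edge (7,9)–(1,11): clear
  edge (1,11)–(0,2): clear
  midpoint (13,13) outside
  → clear
Obstacle 3 [(13,3) (23,5) (23,6) (14,11) (13,7)]:
  edge (13,3)–(23,5): clear
  edge (23,5)–(23,6): clear
  edge (23,6)–(14,11): clear
  edge (14,11)–(13,7): clear
  edge (13,7)–(13,3): clear
  midpoint (13,13) outside
  → clear

FREE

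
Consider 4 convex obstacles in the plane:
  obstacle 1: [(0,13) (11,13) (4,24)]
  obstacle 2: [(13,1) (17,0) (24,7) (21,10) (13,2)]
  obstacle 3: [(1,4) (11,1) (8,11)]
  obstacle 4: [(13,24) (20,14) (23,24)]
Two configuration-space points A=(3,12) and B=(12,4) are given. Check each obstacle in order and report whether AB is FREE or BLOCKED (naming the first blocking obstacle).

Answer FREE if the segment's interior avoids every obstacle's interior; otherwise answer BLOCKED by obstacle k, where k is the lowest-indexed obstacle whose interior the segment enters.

Obstacle 1 [(0,13) (11,13) (4,24)]:
  edge (0,13)–(11,13): clear
  edge (11,13)–(4,24): clear
  edge (4,24)–(0,13): clear
  midpoint (15/2,8) outside
  → clear
Obstacle 2 [(13,1) (17,0) (24,7) (21,10) (13,2)]:
  edge (13,1)–(17,0): clear
  edge (17,0)–(24,7): clear
  edge (24,7)–(21,10): clear
  edge (21,10)–(13,2): clear
  edge (13,2)–(13,1): clear
  midpoint (15/2,8) outside
  → clear
Obstacle 3 [(1,4) (11,1) (8,11)]:
  edge (1,4)–(11,1): clear
  edge (11,1)–(8,11): crosses AB
  edge (8,11)–(1,4): crosses AB
  → BLOCKED
Obstacle 4 [(13,24) (20,14) (23,24)]:
  edge (13,24)–(20,14): clear
  edge (20,14)–(23,24): clear
  edge (23,24)–(13,24): clear
  midpoint (15/2,8) outside
  → clear

BLOCKED by obstacle 3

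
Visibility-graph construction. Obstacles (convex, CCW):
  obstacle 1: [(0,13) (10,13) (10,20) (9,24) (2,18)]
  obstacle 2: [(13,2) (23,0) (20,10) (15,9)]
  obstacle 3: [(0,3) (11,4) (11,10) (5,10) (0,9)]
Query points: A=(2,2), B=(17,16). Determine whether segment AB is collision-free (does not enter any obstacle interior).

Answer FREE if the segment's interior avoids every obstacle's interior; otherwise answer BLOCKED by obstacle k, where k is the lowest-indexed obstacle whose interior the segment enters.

Obstacle 1 [(0,13) (10,13) (10,20) (9,24) (2,18)]:
  edge (0,13)–(10,13): clear
  edge (10,13)–(10,20): clear
  edge (10,20)–(9,24): clear
  edge (9,24)–(2,18): clear
  edge (2,18)–(0,13): clear
  midpoint (19/2,9) outside
  → clear
Obstacle 2 [(13,2) (23,0) (20,10) (15,9)]:
  edge (13,2)–(23,0): clear
  edge (23,0)–(20,10): clear
  edge (20,10)–(15,9): clear
  edge (15,9)–(13,2): clear
  midpoint (19/2,9) outside
  → clear
Obstacle 3 [(0,3) (11,4) (11,10) (5,10) (0,9)]:
  edge (0,3)–(11,4): crosses AB
  edge (11,4)–(11,10): clear
  edge (11,10)–(5,10): crosses AB
  edge (5,10)–(0,9): clear
  edge (0,9)–(0,3): clear
  → BLOCKED

BLOCKED by obstacle 3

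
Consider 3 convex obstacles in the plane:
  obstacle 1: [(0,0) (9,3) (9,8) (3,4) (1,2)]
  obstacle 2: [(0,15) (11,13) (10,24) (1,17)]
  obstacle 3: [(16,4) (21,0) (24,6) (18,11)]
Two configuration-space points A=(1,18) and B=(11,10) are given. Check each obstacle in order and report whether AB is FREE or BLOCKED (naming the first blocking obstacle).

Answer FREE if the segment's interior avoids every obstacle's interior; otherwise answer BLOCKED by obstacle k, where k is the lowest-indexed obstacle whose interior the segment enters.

BLOCKED by obstacle 2

Obstacle 1 [(0,0) (9,3) (9,8) (3,4) (1,2)]:
  edge (0,0)–(9,3): clear
  edge (9,3)–(9,8): clear
  edge (9,8)–(3,4): clear
  edge (3,4)–(1,2): clear
  edge (1,2)–(0,0): clear
  midpoint (6,14) outside
  → clear
Obstacle 2 [(0,15) (11,13) (10,24) (1,17)]:
  edge (0,15)–(11,13): crosses AB
  edge (11,13)–(10,24): clear
  edge (10,24)–(1,17): crosses AB
  edge (1,17)–(0,15): clear
  → BLOCKED
Obstacle 3 [(16,4) (21,0) (24,6) (18,11)]:
  edge (16,4)–(21,0): clear
  edge (21,0)–(24,6): clear
  edge (24,6)–(18,11): clear
  edge (18,11)–(16,4): clear
  midpoint (6,14) outside
  → clear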